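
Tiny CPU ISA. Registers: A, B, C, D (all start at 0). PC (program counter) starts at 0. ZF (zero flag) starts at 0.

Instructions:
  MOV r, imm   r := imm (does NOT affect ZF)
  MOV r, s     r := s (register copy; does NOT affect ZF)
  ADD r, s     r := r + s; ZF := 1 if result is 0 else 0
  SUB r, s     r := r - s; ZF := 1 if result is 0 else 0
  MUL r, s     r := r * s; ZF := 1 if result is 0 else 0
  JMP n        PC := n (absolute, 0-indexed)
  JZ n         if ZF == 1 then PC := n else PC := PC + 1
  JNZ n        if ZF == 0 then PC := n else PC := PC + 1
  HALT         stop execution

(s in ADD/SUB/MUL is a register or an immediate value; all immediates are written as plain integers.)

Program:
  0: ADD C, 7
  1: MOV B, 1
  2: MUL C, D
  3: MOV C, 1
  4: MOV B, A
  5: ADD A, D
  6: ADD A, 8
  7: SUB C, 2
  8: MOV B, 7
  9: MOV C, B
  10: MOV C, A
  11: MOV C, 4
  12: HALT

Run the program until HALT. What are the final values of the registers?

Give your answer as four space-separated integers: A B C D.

Answer: 8 7 4 0

Derivation:
Step 1: PC=0 exec 'ADD C, 7'. After: A=0 B=0 C=7 D=0 ZF=0 PC=1
Step 2: PC=1 exec 'MOV B, 1'. After: A=0 B=1 C=7 D=0 ZF=0 PC=2
Step 3: PC=2 exec 'MUL C, D'. After: A=0 B=1 C=0 D=0 ZF=1 PC=3
Step 4: PC=3 exec 'MOV C, 1'. After: A=0 B=1 C=1 D=0 ZF=1 PC=4
Step 5: PC=4 exec 'MOV B, A'. After: A=0 B=0 C=1 D=0 ZF=1 PC=5
Step 6: PC=5 exec 'ADD A, D'. After: A=0 B=0 C=1 D=0 ZF=1 PC=6
Step 7: PC=6 exec 'ADD A, 8'. After: A=8 B=0 C=1 D=0 ZF=0 PC=7
Step 8: PC=7 exec 'SUB C, 2'. After: A=8 B=0 C=-1 D=0 ZF=0 PC=8
Step 9: PC=8 exec 'MOV B, 7'. After: A=8 B=7 C=-1 D=0 ZF=0 PC=9
Step 10: PC=9 exec 'MOV C, B'. After: A=8 B=7 C=7 D=0 ZF=0 PC=10
Step 11: PC=10 exec 'MOV C, A'. After: A=8 B=7 C=8 D=0 ZF=0 PC=11
Step 12: PC=11 exec 'MOV C, 4'. After: A=8 B=7 C=4 D=0 ZF=0 PC=12
Step 13: PC=12 exec 'HALT'. After: A=8 B=7 C=4 D=0 ZF=0 PC=12 HALTED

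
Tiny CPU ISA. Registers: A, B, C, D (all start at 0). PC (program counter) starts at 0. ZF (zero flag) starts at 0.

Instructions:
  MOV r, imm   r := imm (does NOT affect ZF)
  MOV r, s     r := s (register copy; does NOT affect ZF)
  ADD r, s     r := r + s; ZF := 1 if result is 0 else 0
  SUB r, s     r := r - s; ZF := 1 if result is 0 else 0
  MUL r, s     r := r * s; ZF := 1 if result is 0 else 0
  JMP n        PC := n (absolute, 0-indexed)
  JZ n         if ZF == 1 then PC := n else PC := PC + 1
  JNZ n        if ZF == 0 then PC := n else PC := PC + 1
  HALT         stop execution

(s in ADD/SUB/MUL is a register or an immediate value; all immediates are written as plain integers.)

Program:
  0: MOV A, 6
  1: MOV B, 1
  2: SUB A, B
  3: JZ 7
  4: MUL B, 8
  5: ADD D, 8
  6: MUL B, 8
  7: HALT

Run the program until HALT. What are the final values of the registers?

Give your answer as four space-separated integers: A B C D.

Answer: 5 64 0 8

Derivation:
Step 1: PC=0 exec 'MOV A, 6'. After: A=6 B=0 C=0 D=0 ZF=0 PC=1
Step 2: PC=1 exec 'MOV B, 1'. After: A=6 B=1 C=0 D=0 ZF=0 PC=2
Step 3: PC=2 exec 'SUB A, B'. After: A=5 B=1 C=0 D=0 ZF=0 PC=3
Step 4: PC=3 exec 'JZ 7'. After: A=5 B=1 C=0 D=0 ZF=0 PC=4
Step 5: PC=4 exec 'MUL B, 8'. After: A=5 B=8 C=0 D=0 ZF=0 PC=5
Step 6: PC=5 exec 'ADD D, 8'. After: A=5 B=8 C=0 D=8 ZF=0 PC=6
Step 7: PC=6 exec 'MUL B, 8'. After: A=5 B=64 C=0 D=8 ZF=0 PC=7
Step 8: PC=7 exec 'HALT'. After: A=5 B=64 C=0 D=8 ZF=0 PC=7 HALTED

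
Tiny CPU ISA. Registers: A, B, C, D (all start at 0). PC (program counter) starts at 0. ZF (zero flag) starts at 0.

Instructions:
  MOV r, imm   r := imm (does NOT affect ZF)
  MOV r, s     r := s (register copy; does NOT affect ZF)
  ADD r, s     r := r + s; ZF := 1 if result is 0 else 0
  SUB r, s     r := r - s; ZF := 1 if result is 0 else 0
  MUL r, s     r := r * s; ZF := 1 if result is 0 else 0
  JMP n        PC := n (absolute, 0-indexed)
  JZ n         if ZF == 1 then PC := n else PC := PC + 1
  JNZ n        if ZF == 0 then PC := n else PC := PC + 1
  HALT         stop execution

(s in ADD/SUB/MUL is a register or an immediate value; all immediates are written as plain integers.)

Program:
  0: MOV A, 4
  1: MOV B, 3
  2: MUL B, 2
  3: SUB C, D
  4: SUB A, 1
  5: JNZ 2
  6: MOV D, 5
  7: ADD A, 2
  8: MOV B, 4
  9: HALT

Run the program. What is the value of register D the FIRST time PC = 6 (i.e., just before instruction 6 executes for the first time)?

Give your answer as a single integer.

Step 1: PC=0 exec 'MOV A, 4'. After: A=4 B=0 C=0 D=0 ZF=0 PC=1
Step 2: PC=1 exec 'MOV B, 3'. After: A=4 B=3 C=0 D=0 ZF=0 PC=2
Step 3: PC=2 exec 'MUL B, 2'. After: A=4 B=6 C=0 D=0 ZF=0 PC=3
Step 4: PC=3 exec 'SUB C, D'. After: A=4 B=6 C=0 D=0 ZF=1 PC=4
Step 5: PC=4 exec 'SUB A, 1'. After: A=3 B=6 C=0 D=0 ZF=0 PC=5
Step 6: PC=5 exec 'JNZ 2'. After: A=3 B=6 C=0 D=0 ZF=0 PC=2
Step 7: PC=2 exec 'MUL B, 2'. After: A=3 B=12 C=0 D=0 ZF=0 PC=3
Step 8: PC=3 exec 'SUB C, D'. After: A=3 B=12 C=0 D=0 ZF=1 PC=4
Step 9: PC=4 exec 'SUB A, 1'. After: A=2 B=12 C=0 D=0 ZF=0 PC=5
Step 10: PC=5 exec 'JNZ 2'. After: A=2 B=12 C=0 D=0 ZF=0 PC=2
Step 11: PC=2 exec 'MUL B, 2'. After: A=2 B=24 C=0 D=0 ZF=0 PC=3
Step 12: PC=3 exec 'SUB C, D'. After: A=2 B=24 C=0 D=0 ZF=1 PC=4
Step 13: PC=4 exec 'SUB A, 1'. After: A=1 B=24 C=0 D=0 ZF=0 PC=5
Step 14: PC=5 exec 'JNZ 2'. After: A=1 B=24 C=0 D=0 ZF=0 PC=2
Step 15: PC=2 exec 'MUL B, 2'. After: A=1 B=48 C=0 D=0 ZF=0 PC=3
Step 16: PC=3 exec 'SUB C, D'. After: A=1 B=48 C=0 D=0 ZF=1 PC=4
Step 17: PC=4 exec 'SUB A, 1'. After: A=0 B=48 C=0 D=0 ZF=1 PC=5
Step 18: PC=5 exec 'JNZ 2'. After: A=0 B=48 C=0 D=0 ZF=1 PC=6
First time PC=6: D=0

0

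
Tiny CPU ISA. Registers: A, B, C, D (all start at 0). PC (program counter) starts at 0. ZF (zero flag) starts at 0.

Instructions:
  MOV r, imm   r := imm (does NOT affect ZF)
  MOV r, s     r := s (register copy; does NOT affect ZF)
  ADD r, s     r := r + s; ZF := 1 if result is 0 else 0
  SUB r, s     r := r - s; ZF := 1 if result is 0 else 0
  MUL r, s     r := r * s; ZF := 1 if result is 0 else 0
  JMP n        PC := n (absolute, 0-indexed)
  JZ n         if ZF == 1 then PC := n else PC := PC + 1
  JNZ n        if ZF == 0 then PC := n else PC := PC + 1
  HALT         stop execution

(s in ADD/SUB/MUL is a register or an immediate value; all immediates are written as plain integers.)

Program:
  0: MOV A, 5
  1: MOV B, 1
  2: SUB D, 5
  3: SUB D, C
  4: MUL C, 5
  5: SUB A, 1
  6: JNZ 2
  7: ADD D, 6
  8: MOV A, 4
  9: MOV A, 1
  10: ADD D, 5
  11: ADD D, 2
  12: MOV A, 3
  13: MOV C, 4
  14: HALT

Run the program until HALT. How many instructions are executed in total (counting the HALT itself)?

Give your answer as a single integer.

Answer: 35

Derivation:
Step 1: PC=0 exec 'MOV A, 5'. After: A=5 B=0 C=0 D=0 ZF=0 PC=1
Step 2: PC=1 exec 'MOV B, 1'. After: A=5 B=1 C=0 D=0 ZF=0 PC=2
Step 3: PC=2 exec 'SUB D, 5'. After: A=5 B=1 C=0 D=-5 ZF=0 PC=3
Step 4: PC=3 exec 'SUB D, C'. After: A=5 B=1 C=0 D=-5 ZF=0 PC=4
Step 5: PC=4 exec 'MUL C, 5'. After: A=5 B=1 C=0 D=-5 ZF=1 PC=5
Step 6: PC=5 exec 'SUB A, 1'. After: A=4 B=1 C=0 D=-5 ZF=0 PC=6
Step 7: PC=6 exec 'JNZ 2'. After: A=4 B=1 C=0 D=-5 ZF=0 PC=2
Step 8: PC=2 exec 'SUB D, 5'. After: A=4 B=1 C=0 D=-10 ZF=0 PC=3
Step 9: PC=3 exec 'SUB D, C'. After: A=4 B=1 C=0 D=-10 ZF=0 PC=4
Step 10: PC=4 exec 'MUL C, 5'. After: A=4 B=1 C=0 D=-10 ZF=1 PC=5
Step 11: PC=5 exec 'SUB A, 1'. After: A=3 B=1 C=0 D=-10 ZF=0 PC=6
Step 12: PC=6 exec 'JNZ 2'. After: A=3 B=1 C=0 D=-10 ZF=0 PC=2
Step 13: PC=2 exec 'SUB D, 5'. After: A=3 B=1 C=0 D=-15 ZF=0 PC=3
Step 14: PC=3 exec 'SUB D, C'. After: A=3 B=1 C=0 D=-15 ZF=0 PC=4
Step 15: PC=4 exec 'MUL C, 5'. After: A=3 B=1 C=0 D=-15 ZF=1 PC=5
Step 16: PC=5 exec 'SUB A, 1'. After: A=2 B=1 C=0 D=-15 ZF=0 PC=6
Step 17: PC=6 exec 'JNZ 2'. After: A=2 B=1 C=0 D=-15 ZF=0 PC=2
Step 18: PC=2 exec 'SUB D, 5'. After: A=2 B=1 C=0 D=-20 ZF=0 PC=3
Step 19: PC=3 exec 'SUB D, C'. After: A=2 B=1 C=0 D=-20 ZF=0 PC=4
Step 20: PC=4 exec 'MUL C, 5'. After: A=2 B=1 C=0 D=-20 ZF=1 PC=5
Step 21: PC=5 exec 'SUB A, 1'. After: A=1 B=1 C=0 D=-20 ZF=0 PC=6
Step 22: PC=6 exec 'JNZ 2'. After: A=1 B=1 C=0 D=-20 ZF=0 PC=2
Step 23: PC=2 exec 'SUB D, 5'. After: A=1 B=1 C=0 D=-25 ZF=0 PC=3
Step 24: PC=3 exec 'SUB D, C'. After: A=1 B=1 C=0 D=-25 ZF=0 PC=4
Step 25: PC=4 exec 'MUL C, 5'. After: A=1 B=1 C=0 D=-25 ZF=1 PC=5
Step 26: PC=5 exec 'SUB A, 1'. After: A=0 B=1 C=0 D=-25 ZF=1 PC=6
Step 27: PC=6 exec 'JNZ 2'. After: A=0 B=1 C=0 D=-25 ZF=1 PC=7
Step 28: PC=7 exec 'ADD D, 6'. After: A=0 B=1 C=0 D=-19 ZF=0 PC=8
Step 29: PC=8 exec 'MOV A, 4'. After: A=4 B=1 C=0 D=-19 ZF=0 PC=9
Step 30: PC=9 exec 'MOV A, 1'. After: A=1 B=1 C=0 D=-19 ZF=0 PC=10
Step 31: PC=10 exec 'ADD D, 5'. After: A=1 B=1 C=0 D=-14 ZF=0 PC=11
Step 32: PC=11 exec 'ADD D, 2'. After: A=1 B=1 C=0 D=-12 ZF=0 PC=12
Step 33: PC=12 exec 'MOV A, 3'. After: A=3 B=1 C=0 D=-12 ZF=0 PC=13
Step 34: PC=13 exec 'MOV C, 4'. After: A=3 B=1 C=4 D=-12 ZF=0 PC=14
Step 35: PC=14 exec 'HALT'. After: A=3 B=1 C=4 D=-12 ZF=0 PC=14 HALTED
Total instructions executed: 35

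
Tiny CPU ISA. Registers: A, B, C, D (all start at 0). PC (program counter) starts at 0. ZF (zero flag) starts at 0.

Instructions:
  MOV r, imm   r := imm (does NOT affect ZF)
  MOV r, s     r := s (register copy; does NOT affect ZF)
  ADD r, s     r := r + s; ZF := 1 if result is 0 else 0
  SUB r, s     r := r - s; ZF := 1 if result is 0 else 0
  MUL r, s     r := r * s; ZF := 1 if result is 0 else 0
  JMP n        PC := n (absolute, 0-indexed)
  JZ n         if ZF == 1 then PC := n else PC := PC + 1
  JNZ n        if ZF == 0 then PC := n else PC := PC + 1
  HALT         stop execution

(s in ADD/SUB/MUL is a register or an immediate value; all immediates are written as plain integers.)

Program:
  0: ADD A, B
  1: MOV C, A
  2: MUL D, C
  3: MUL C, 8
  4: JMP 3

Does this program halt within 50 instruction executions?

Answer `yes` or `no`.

Step 1: PC=0 exec 'ADD A, B'. After: A=0 B=0 C=0 D=0 ZF=1 PC=1
Step 2: PC=1 exec 'MOV C, A'. After: A=0 B=0 C=0 D=0 ZF=1 PC=2
Step 3: PC=2 exec 'MUL D, C'. After: A=0 B=0 C=0 D=0 ZF=1 PC=3
Step 4: PC=3 exec 'MUL C, 8'. After: A=0 B=0 C=0 D=0 ZF=1 PC=4
Step 5: PC=4 exec 'JMP 3'. After: A=0 B=0 C=0 D=0 ZF=1 PC=3
State after step 5 equals state after step 3: the program is in a cycle of length 2 and will never halt.

Answer: no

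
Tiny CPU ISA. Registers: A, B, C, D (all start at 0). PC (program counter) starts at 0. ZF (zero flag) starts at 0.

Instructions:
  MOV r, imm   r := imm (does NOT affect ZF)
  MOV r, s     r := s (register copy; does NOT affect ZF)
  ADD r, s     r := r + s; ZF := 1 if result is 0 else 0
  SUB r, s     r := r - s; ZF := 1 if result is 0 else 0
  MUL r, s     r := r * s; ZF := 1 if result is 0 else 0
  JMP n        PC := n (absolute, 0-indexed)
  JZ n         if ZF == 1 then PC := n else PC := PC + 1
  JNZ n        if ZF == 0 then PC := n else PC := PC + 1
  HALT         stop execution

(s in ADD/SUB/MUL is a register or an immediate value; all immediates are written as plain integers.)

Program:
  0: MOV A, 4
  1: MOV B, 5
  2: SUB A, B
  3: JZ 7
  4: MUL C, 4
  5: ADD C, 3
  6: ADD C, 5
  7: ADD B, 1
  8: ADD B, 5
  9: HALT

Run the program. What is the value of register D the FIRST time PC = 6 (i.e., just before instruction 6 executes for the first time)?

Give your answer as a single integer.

Step 1: PC=0 exec 'MOV A, 4'. After: A=4 B=0 C=0 D=0 ZF=0 PC=1
Step 2: PC=1 exec 'MOV B, 5'. After: A=4 B=5 C=0 D=0 ZF=0 PC=2
Step 3: PC=2 exec 'SUB A, B'. After: A=-1 B=5 C=0 D=0 ZF=0 PC=3
Step 4: PC=3 exec 'JZ 7'. After: A=-1 B=5 C=0 D=0 ZF=0 PC=4
Step 5: PC=4 exec 'MUL C, 4'. After: A=-1 B=5 C=0 D=0 ZF=1 PC=5
Step 6: PC=5 exec 'ADD C, 3'. After: A=-1 B=5 C=3 D=0 ZF=0 PC=6
First time PC=6: D=0

0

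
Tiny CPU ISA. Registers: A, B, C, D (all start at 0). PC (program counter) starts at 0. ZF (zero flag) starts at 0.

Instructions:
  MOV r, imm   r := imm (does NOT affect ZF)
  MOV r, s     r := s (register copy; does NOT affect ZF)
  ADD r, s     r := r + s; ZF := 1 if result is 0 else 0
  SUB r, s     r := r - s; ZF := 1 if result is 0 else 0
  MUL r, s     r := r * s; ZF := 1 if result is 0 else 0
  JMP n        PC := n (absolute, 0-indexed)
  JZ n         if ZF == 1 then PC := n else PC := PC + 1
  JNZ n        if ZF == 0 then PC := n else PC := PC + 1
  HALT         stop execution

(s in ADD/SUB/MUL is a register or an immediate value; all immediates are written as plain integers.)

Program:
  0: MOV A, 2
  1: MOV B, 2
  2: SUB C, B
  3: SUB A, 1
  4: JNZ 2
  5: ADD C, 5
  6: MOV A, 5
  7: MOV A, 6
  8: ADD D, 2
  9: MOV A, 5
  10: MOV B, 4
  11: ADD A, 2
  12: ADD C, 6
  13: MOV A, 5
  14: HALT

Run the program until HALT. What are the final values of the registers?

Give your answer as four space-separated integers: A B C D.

Answer: 5 4 7 2

Derivation:
Step 1: PC=0 exec 'MOV A, 2'. After: A=2 B=0 C=0 D=0 ZF=0 PC=1
Step 2: PC=1 exec 'MOV B, 2'. After: A=2 B=2 C=0 D=0 ZF=0 PC=2
Step 3: PC=2 exec 'SUB C, B'. After: A=2 B=2 C=-2 D=0 ZF=0 PC=3
Step 4: PC=3 exec 'SUB A, 1'. After: A=1 B=2 C=-2 D=0 ZF=0 PC=4
Step 5: PC=4 exec 'JNZ 2'. After: A=1 B=2 C=-2 D=0 ZF=0 PC=2
Step 6: PC=2 exec 'SUB C, B'. After: A=1 B=2 C=-4 D=0 ZF=0 PC=3
Step 7: PC=3 exec 'SUB A, 1'. After: A=0 B=2 C=-4 D=0 ZF=1 PC=4
Step 8: PC=4 exec 'JNZ 2'. After: A=0 B=2 C=-4 D=0 ZF=1 PC=5
Step 9: PC=5 exec 'ADD C, 5'. After: A=0 B=2 C=1 D=0 ZF=0 PC=6
Step 10: PC=6 exec 'MOV A, 5'. After: A=5 B=2 C=1 D=0 ZF=0 PC=7
Step 11: PC=7 exec 'MOV A, 6'. After: A=6 B=2 C=1 D=0 ZF=0 PC=8
Step 12: PC=8 exec 'ADD D, 2'. After: A=6 B=2 C=1 D=2 ZF=0 PC=9
Step 13: PC=9 exec 'MOV A, 5'. After: A=5 B=2 C=1 D=2 ZF=0 PC=10
Step 14: PC=10 exec 'MOV B, 4'. After: A=5 B=4 C=1 D=2 ZF=0 PC=11
Step 15: PC=11 exec 'ADD A, 2'. After: A=7 B=4 C=1 D=2 ZF=0 PC=12
Step 16: PC=12 exec 'ADD C, 6'. After: A=7 B=4 C=7 D=2 ZF=0 PC=13
Step 17: PC=13 exec 'MOV A, 5'. After: A=5 B=4 C=7 D=2 ZF=0 PC=14
Step 18: PC=14 exec 'HALT'. After: A=5 B=4 C=7 D=2 ZF=0 PC=14 HALTED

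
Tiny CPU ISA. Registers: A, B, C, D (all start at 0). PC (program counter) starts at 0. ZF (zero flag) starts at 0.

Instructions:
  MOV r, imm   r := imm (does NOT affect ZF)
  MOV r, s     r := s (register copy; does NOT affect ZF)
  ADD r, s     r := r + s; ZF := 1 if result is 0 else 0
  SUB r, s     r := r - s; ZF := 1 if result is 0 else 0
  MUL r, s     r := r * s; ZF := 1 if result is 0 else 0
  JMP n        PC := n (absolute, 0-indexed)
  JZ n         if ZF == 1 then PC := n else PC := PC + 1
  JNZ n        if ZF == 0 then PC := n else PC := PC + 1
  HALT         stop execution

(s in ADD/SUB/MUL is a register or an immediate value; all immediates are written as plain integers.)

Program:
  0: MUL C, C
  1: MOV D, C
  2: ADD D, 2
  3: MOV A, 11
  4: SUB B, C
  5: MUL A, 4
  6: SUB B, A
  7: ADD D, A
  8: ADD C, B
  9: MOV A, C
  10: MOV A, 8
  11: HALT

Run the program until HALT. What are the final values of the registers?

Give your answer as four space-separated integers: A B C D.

Step 1: PC=0 exec 'MUL C, C'. After: A=0 B=0 C=0 D=0 ZF=1 PC=1
Step 2: PC=1 exec 'MOV D, C'. After: A=0 B=0 C=0 D=0 ZF=1 PC=2
Step 3: PC=2 exec 'ADD D, 2'. After: A=0 B=0 C=0 D=2 ZF=0 PC=3
Step 4: PC=3 exec 'MOV A, 11'. After: A=11 B=0 C=0 D=2 ZF=0 PC=4
Step 5: PC=4 exec 'SUB B, C'. After: A=11 B=0 C=0 D=2 ZF=1 PC=5
Step 6: PC=5 exec 'MUL A, 4'. After: A=44 B=0 C=0 D=2 ZF=0 PC=6
Step 7: PC=6 exec 'SUB B, A'. After: A=44 B=-44 C=0 D=2 ZF=0 PC=7
Step 8: PC=7 exec 'ADD D, A'. After: A=44 B=-44 C=0 D=46 ZF=0 PC=8
Step 9: PC=8 exec 'ADD C, B'. After: A=44 B=-44 C=-44 D=46 ZF=0 PC=9
Step 10: PC=9 exec 'MOV A, C'. After: A=-44 B=-44 C=-44 D=46 ZF=0 PC=10
Step 11: PC=10 exec 'MOV A, 8'. After: A=8 B=-44 C=-44 D=46 ZF=0 PC=11
Step 12: PC=11 exec 'HALT'. After: A=8 B=-44 C=-44 D=46 ZF=0 PC=11 HALTED

Answer: 8 -44 -44 46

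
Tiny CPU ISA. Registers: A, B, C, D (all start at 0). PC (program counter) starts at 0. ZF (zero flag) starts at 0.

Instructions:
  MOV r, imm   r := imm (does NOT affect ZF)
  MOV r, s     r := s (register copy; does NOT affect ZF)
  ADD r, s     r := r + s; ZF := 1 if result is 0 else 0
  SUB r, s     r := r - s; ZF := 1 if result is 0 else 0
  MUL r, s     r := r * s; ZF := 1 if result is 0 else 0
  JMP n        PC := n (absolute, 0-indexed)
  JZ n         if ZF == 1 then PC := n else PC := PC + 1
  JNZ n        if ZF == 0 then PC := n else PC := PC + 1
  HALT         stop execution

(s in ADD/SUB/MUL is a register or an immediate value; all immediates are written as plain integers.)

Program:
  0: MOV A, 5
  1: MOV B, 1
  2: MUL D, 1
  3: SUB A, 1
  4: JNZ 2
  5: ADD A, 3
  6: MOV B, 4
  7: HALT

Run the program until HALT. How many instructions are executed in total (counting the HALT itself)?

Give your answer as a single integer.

Answer: 20

Derivation:
Step 1: PC=0 exec 'MOV A, 5'. After: A=5 B=0 C=0 D=0 ZF=0 PC=1
Step 2: PC=1 exec 'MOV B, 1'. After: A=5 B=1 C=0 D=0 ZF=0 PC=2
Step 3: PC=2 exec 'MUL D, 1'. After: A=5 B=1 C=0 D=0 ZF=1 PC=3
Step 4: PC=3 exec 'SUB A, 1'. After: A=4 B=1 C=0 D=0 ZF=0 PC=4
Step 5: PC=4 exec 'JNZ 2'. After: A=4 B=1 C=0 D=0 ZF=0 PC=2
Step 6: PC=2 exec 'MUL D, 1'. After: A=4 B=1 C=0 D=0 ZF=1 PC=3
Step 7: PC=3 exec 'SUB A, 1'. After: A=3 B=1 C=0 D=0 ZF=0 PC=4
Step 8: PC=4 exec 'JNZ 2'. After: A=3 B=1 C=0 D=0 ZF=0 PC=2
Step 9: PC=2 exec 'MUL D, 1'. After: A=3 B=1 C=0 D=0 ZF=1 PC=3
Step 10: PC=3 exec 'SUB A, 1'. After: A=2 B=1 C=0 D=0 ZF=0 PC=4
Step 11: PC=4 exec 'JNZ 2'. After: A=2 B=1 C=0 D=0 ZF=0 PC=2
Step 12: PC=2 exec 'MUL D, 1'. After: A=2 B=1 C=0 D=0 ZF=1 PC=3
Step 13: PC=3 exec 'SUB A, 1'. After: A=1 B=1 C=0 D=0 ZF=0 PC=4
Step 14: PC=4 exec 'JNZ 2'. After: A=1 B=1 C=0 D=0 ZF=0 PC=2
Step 15: PC=2 exec 'MUL D, 1'. After: A=1 B=1 C=0 D=0 ZF=1 PC=3
Step 16: PC=3 exec 'SUB A, 1'. After: A=0 B=1 C=0 D=0 ZF=1 PC=4
Step 17: PC=4 exec 'JNZ 2'. After: A=0 B=1 C=0 D=0 ZF=1 PC=5
Step 18: PC=5 exec 'ADD A, 3'. After: A=3 B=1 C=0 D=0 ZF=0 PC=6
Step 19: PC=6 exec 'MOV B, 4'. After: A=3 B=4 C=0 D=0 ZF=0 PC=7
Step 20: PC=7 exec 'HALT'. After: A=3 B=4 C=0 D=0 ZF=0 PC=7 HALTED
Total instructions executed: 20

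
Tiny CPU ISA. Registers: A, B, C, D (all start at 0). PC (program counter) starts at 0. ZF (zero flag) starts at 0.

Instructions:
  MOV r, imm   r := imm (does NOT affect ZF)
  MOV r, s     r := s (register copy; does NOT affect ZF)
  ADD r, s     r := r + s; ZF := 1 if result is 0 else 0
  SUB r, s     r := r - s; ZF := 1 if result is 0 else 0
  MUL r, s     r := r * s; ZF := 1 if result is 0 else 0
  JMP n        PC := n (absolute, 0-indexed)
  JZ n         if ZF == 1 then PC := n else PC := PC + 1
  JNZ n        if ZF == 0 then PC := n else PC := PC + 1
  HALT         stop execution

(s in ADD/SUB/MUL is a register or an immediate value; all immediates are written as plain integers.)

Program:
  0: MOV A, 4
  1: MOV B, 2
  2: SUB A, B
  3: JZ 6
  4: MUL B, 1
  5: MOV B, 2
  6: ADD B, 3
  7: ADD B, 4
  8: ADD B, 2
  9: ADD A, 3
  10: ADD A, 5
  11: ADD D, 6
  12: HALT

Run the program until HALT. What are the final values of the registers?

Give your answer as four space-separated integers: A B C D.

Answer: 10 11 0 6

Derivation:
Step 1: PC=0 exec 'MOV A, 4'. After: A=4 B=0 C=0 D=0 ZF=0 PC=1
Step 2: PC=1 exec 'MOV B, 2'. After: A=4 B=2 C=0 D=0 ZF=0 PC=2
Step 3: PC=2 exec 'SUB A, B'. After: A=2 B=2 C=0 D=0 ZF=0 PC=3
Step 4: PC=3 exec 'JZ 6'. After: A=2 B=2 C=0 D=0 ZF=0 PC=4
Step 5: PC=4 exec 'MUL B, 1'. After: A=2 B=2 C=0 D=0 ZF=0 PC=5
Step 6: PC=5 exec 'MOV B, 2'. After: A=2 B=2 C=0 D=0 ZF=0 PC=6
Step 7: PC=6 exec 'ADD B, 3'. After: A=2 B=5 C=0 D=0 ZF=0 PC=7
Step 8: PC=7 exec 'ADD B, 4'. After: A=2 B=9 C=0 D=0 ZF=0 PC=8
Step 9: PC=8 exec 'ADD B, 2'. After: A=2 B=11 C=0 D=0 ZF=0 PC=9
Step 10: PC=9 exec 'ADD A, 3'. After: A=5 B=11 C=0 D=0 ZF=0 PC=10
Step 11: PC=10 exec 'ADD A, 5'. After: A=10 B=11 C=0 D=0 ZF=0 PC=11
Step 12: PC=11 exec 'ADD D, 6'. After: A=10 B=11 C=0 D=6 ZF=0 PC=12
Step 13: PC=12 exec 'HALT'. After: A=10 B=11 C=0 D=6 ZF=0 PC=12 HALTED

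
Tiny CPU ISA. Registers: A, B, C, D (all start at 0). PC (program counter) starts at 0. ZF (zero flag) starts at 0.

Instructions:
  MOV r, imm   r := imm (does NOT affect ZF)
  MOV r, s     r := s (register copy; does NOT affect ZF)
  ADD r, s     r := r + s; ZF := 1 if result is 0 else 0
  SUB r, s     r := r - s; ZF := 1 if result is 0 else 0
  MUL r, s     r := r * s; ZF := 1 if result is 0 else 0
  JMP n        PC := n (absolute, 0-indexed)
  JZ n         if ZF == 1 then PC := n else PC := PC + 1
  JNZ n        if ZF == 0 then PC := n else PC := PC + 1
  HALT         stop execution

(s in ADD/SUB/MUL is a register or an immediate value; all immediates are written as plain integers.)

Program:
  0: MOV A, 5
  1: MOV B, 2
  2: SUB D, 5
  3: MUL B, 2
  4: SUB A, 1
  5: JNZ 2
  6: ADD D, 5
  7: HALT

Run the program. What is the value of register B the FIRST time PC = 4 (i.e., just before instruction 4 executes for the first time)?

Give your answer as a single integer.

Step 1: PC=0 exec 'MOV A, 5'. After: A=5 B=0 C=0 D=0 ZF=0 PC=1
Step 2: PC=1 exec 'MOV B, 2'. After: A=5 B=2 C=0 D=0 ZF=0 PC=2
Step 3: PC=2 exec 'SUB D, 5'. After: A=5 B=2 C=0 D=-5 ZF=0 PC=3
Step 4: PC=3 exec 'MUL B, 2'. After: A=5 B=4 C=0 D=-5 ZF=0 PC=4
First time PC=4: B=4

4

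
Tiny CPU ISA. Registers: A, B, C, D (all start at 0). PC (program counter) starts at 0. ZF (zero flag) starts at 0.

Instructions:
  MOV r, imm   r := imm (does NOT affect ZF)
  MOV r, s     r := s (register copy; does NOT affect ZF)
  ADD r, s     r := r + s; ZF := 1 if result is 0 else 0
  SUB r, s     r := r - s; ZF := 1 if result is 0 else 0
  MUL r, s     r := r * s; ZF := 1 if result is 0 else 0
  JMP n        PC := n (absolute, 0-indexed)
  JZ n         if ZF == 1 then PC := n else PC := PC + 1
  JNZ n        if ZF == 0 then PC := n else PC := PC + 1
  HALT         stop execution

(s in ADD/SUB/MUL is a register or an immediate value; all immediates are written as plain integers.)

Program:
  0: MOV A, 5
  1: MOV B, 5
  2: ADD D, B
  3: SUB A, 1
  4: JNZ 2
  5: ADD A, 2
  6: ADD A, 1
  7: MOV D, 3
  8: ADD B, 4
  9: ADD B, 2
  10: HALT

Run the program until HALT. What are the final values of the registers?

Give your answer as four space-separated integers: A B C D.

Step 1: PC=0 exec 'MOV A, 5'. After: A=5 B=0 C=0 D=0 ZF=0 PC=1
Step 2: PC=1 exec 'MOV B, 5'. After: A=5 B=5 C=0 D=0 ZF=0 PC=2
Step 3: PC=2 exec 'ADD D, B'. After: A=5 B=5 C=0 D=5 ZF=0 PC=3
Step 4: PC=3 exec 'SUB A, 1'. After: A=4 B=5 C=0 D=5 ZF=0 PC=4
Step 5: PC=4 exec 'JNZ 2'. After: A=4 B=5 C=0 D=5 ZF=0 PC=2
Step 6: PC=2 exec 'ADD D, B'. After: A=4 B=5 C=0 D=10 ZF=0 PC=3
Step 7: PC=3 exec 'SUB A, 1'. After: A=3 B=5 C=0 D=10 ZF=0 PC=4
Step 8: PC=4 exec 'JNZ 2'. After: A=3 B=5 C=0 D=10 ZF=0 PC=2
Step 9: PC=2 exec 'ADD D, B'. After: A=3 B=5 C=0 D=15 ZF=0 PC=3
Step 10: PC=3 exec 'SUB A, 1'. After: A=2 B=5 C=0 D=15 ZF=0 PC=4
Step 11: PC=4 exec 'JNZ 2'. After: A=2 B=5 C=0 D=15 ZF=0 PC=2
Step 12: PC=2 exec 'ADD D, B'. After: A=2 B=5 C=0 D=20 ZF=0 PC=3
Step 13: PC=3 exec 'SUB A, 1'. After: A=1 B=5 C=0 D=20 ZF=0 PC=4
Step 14: PC=4 exec 'JNZ 2'. After: A=1 B=5 C=0 D=20 ZF=0 PC=2
Step 15: PC=2 exec 'ADD D, B'. After: A=1 B=5 C=0 D=25 ZF=0 PC=3
Step 16: PC=3 exec 'SUB A, 1'. After: A=0 B=5 C=0 D=25 ZF=1 PC=4
Step 17: PC=4 exec 'JNZ 2'. After: A=0 B=5 C=0 D=25 ZF=1 PC=5
Step 18: PC=5 exec 'ADD A, 2'. After: A=2 B=5 C=0 D=25 ZF=0 PC=6
Step 19: PC=6 exec 'ADD A, 1'. After: A=3 B=5 C=0 D=25 ZF=0 PC=7
Step 20: PC=7 exec 'MOV D, 3'. After: A=3 B=5 C=0 D=3 ZF=0 PC=8
Step 21: PC=8 exec 'ADD B, 4'. After: A=3 B=9 C=0 D=3 ZF=0 PC=9
Step 22: PC=9 exec 'ADD B, 2'. After: A=3 B=11 C=0 D=3 ZF=0 PC=10
Step 23: PC=10 exec 'HALT'. After: A=3 B=11 C=0 D=3 ZF=0 PC=10 HALTED

Answer: 3 11 0 3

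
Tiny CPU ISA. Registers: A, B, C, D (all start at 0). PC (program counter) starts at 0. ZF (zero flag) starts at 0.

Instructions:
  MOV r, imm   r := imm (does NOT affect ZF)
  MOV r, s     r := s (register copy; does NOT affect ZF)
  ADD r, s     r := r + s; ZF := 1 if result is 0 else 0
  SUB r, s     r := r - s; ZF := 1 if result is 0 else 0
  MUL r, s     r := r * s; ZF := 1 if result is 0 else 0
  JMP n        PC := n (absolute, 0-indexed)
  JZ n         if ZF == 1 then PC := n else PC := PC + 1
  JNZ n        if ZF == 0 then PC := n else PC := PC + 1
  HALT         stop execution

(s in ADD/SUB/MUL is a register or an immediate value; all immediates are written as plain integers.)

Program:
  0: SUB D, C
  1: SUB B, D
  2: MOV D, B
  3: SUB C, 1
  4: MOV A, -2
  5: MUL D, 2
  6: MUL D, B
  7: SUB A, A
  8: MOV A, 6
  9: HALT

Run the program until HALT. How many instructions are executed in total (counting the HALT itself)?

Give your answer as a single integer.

Answer: 10

Derivation:
Step 1: PC=0 exec 'SUB D, C'. After: A=0 B=0 C=0 D=0 ZF=1 PC=1
Step 2: PC=1 exec 'SUB B, D'. After: A=0 B=0 C=0 D=0 ZF=1 PC=2
Step 3: PC=2 exec 'MOV D, B'. After: A=0 B=0 C=0 D=0 ZF=1 PC=3
Step 4: PC=3 exec 'SUB C, 1'. After: A=0 B=0 C=-1 D=0 ZF=0 PC=4
Step 5: PC=4 exec 'MOV A, -2'. After: A=-2 B=0 C=-1 D=0 ZF=0 PC=5
Step 6: PC=5 exec 'MUL D, 2'. After: A=-2 B=0 C=-1 D=0 ZF=1 PC=6
Step 7: PC=6 exec 'MUL D, B'. After: A=-2 B=0 C=-1 D=0 ZF=1 PC=7
Step 8: PC=7 exec 'SUB A, A'. After: A=0 B=0 C=-1 D=0 ZF=1 PC=8
Step 9: PC=8 exec 'MOV A, 6'. After: A=6 B=0 C=-1 D=0 ZF=1 PC=9
Step 10: PC=9 exec 'HALT'. After: A=6 B=0 C=-1 D=0 ZF=1 PC=9 HALTED
Total instructions executed: 10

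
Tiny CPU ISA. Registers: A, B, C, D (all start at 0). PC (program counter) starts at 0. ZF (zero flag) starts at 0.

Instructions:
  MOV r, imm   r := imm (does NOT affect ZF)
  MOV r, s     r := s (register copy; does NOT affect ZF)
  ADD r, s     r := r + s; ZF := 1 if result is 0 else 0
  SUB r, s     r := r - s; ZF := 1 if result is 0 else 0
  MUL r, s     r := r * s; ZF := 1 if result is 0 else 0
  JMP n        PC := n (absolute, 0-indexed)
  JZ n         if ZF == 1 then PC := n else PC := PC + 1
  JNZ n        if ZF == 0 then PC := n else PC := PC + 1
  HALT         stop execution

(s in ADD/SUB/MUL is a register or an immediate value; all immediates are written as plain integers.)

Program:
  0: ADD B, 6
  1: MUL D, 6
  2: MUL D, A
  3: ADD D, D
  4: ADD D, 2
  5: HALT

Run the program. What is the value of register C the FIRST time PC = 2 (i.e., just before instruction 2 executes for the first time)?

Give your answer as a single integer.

Step 1: PC=0 exec 'ADD B, 6'. After: A=0 B=6 C=0 D=0 ZF=0 PC=1
Step 2: PC=1 exec 'MUL D, 6'. After: A=0 B=6 C=0 D=0 ZF=1 PC=2
First time PC=2: C=0

0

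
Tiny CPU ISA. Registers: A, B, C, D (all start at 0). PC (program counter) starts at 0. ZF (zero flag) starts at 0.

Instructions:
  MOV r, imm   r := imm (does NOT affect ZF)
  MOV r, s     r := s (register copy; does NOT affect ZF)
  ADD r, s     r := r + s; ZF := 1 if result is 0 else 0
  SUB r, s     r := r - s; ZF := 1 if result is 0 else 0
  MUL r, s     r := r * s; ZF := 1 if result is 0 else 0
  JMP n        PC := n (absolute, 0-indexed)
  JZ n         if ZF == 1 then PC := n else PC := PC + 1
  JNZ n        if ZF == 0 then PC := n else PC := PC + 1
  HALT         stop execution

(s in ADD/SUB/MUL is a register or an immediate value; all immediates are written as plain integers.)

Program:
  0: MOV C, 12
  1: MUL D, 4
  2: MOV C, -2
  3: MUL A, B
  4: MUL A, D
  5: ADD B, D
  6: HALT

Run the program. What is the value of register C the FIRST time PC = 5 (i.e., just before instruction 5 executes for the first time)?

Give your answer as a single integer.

Step 1: PC=0 exec 'MOV C, 12'. After: A=0 B=0 C=12 D=0 ZF=0 PC=1
Step 2: PC=1 exec 'MUL D, 4'. After: A=0 B=0 C=12 D=0 ZF=1 PC=2
Step 3: PC=2 exec 'MOV C, -2'. After: A=0 B=0 C=-2 D=0 ZF=1 PC=3
Step 4: PC=3 exec 'MUL A, B'. After: A=0 B=0 C=-2 D=0 ZF=1 PC=4
Step 5: PC=4 exec 'MUL A, D'. After: A=0 B=0 C=-2 D=0 ZF=1 PC=5
First time PC=5: C=-2

-2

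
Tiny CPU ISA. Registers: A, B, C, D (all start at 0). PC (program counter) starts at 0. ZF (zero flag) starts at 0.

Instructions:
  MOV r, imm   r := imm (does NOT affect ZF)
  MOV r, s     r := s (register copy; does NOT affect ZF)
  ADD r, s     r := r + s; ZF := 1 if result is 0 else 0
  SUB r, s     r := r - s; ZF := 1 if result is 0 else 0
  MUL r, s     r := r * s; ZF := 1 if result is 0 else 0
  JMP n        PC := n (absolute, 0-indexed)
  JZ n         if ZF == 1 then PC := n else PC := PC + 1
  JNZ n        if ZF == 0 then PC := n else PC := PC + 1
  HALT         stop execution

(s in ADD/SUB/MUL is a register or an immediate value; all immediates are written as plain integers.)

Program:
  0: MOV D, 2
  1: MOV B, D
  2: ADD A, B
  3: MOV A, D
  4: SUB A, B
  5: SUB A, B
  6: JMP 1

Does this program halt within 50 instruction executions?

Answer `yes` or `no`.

Answer: no

Derivation:
Step 1: PC=0 exec 'MOV D, 2'. After: A=0 B=0 C=0 D=2 ZF=0 PC=1
Step 2: PC=1 exec 'MOV B, D'. After: A=0 B=2 C=0 D=2 ZF=0 PC=2
Step 3: PC=2 exec 'ADD A, B'. After: A=2 B=2 C=0 D=2 ZF=0 PC=3
Step 4: PC=3 exec 'MOV A, D'. After: A=2 B=2 C=0 D=2 ZF=0 PC=4
Step 5: PC=4 exec 'SUB A, B'. After: A=0 B=2 C=0 D=2 ZF=1 PC=5
Step 6: PC=5 exec 'SUB A, B'. After: A=-2 B=2 C=0 D=2 ZF=0 PC=6
Step 7: PC=6 exec 'JMP 1'. After: A=-2 B=2 C=0 D=2 ZF=0 PC=1
Step 8: PC=1 exec 'MOV B, D'. After: A=-2 B=2 C=0 D=2 ZF=0 PC=2
Step 9: PC=2 exec 'ADD A, B'. After: A=0 B=2 C=0 D=2 ZF=1 PC=3
Step 10: PC=3 exec 'MOV A, D'. After: A=2 B=2 C=0 D=2 ZF=1 PC=4
Step 11: PC=4 exec 'SUB A, B'. After: A=0 B=2 C=0 D=2 ZF=1 PC=5
State after step 11 equals state after step 5: the program is in a cycle of length 6 and will never halt.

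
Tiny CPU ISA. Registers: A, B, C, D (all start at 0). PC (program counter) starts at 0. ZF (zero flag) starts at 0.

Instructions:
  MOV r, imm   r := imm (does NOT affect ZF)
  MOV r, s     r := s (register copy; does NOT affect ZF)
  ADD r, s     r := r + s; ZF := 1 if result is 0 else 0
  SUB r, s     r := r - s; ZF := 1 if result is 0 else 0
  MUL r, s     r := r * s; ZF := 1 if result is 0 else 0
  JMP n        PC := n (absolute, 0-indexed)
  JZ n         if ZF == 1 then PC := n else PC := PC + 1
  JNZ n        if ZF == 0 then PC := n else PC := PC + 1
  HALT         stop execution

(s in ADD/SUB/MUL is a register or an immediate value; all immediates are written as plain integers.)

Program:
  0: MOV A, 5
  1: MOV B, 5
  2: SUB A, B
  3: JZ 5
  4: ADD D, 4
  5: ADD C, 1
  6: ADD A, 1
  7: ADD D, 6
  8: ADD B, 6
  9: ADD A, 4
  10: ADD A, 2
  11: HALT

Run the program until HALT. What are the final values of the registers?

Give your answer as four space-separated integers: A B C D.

Step 1: PC=0 exec 'MOV A, 5'. After: A=5 B=0 C=0 D=0 ZF=0 PC=1
Step 2: PC=1 exec 'MOV B, 5'. After: A=5 B=5 C=0 D=0 ZF=0 PC=2
Step 3: PC=2 exec 'SUB A, B'. After: A=0 B=5 C=0 D=0 ZF=1 PC=3
Step 4: PC=3 exec 'JZ 5'. After: A=0 B=5 C=0 D=0 ZF=1 PC=5
Step 5: PC=5 exec 'ADD C, 1'. After: A=0 B=5 C=1 D=0 ZF=0 PC=6
Step 6: PC=6 exec 'ADD A, 1'. After: A=1 B=5 C=1 D=0 ZF=0 PC=7
Step 7: PC=7 exec 'ADD D, 6'. After: A=1 B=5 C=1 D=6 ZF=0 PC=8
Step 8: PC=8 exec 'ADD B, 6'. After: A=1 B=11 C=1 D=6 ZF=0 PC=9
Step 9: PC=9 exec 'ADD A, 4'. After: A=5 B=11 C=1 D=6 ZF=0 PC=10
Step 10: PC=10 exec 'ADD A, 2'. After: A=7 B=11 C=1 D=6 ZF=0 PC=11
Step 11: PC=11 exec 'HALT'. After: A=7 B=11 C=1 D=6 ZF=0 PC=11 HALTED

Answer: 7 11 1 6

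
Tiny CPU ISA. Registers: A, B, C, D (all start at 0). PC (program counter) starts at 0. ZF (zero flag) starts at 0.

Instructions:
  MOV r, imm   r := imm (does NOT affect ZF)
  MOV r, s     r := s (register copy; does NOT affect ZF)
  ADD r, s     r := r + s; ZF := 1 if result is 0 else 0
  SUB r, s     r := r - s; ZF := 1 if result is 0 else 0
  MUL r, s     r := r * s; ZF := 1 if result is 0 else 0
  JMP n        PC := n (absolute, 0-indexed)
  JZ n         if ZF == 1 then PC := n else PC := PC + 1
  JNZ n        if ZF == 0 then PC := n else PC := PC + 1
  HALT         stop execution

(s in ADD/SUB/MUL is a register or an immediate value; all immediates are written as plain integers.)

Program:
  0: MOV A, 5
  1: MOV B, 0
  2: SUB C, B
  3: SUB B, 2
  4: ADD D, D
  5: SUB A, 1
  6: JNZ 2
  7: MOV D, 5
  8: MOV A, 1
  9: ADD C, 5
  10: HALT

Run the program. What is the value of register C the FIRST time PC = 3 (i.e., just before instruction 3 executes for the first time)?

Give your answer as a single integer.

Step 1: PC=0 exec 'MOV A, 5'. After: A=5 B=0 C=0 D=0 ZF=0 PC=1
Step 2: PC=1 exec 'MOV B, 0'. After: A=5 B=0 C=0 D=0 ZF=0 PC=2
Step 3: PC=2 exec 'SUB C, B'. After: A=5 B=0 C=0 D=0 ZF=1 PC=3
First time PC=3: C=0

0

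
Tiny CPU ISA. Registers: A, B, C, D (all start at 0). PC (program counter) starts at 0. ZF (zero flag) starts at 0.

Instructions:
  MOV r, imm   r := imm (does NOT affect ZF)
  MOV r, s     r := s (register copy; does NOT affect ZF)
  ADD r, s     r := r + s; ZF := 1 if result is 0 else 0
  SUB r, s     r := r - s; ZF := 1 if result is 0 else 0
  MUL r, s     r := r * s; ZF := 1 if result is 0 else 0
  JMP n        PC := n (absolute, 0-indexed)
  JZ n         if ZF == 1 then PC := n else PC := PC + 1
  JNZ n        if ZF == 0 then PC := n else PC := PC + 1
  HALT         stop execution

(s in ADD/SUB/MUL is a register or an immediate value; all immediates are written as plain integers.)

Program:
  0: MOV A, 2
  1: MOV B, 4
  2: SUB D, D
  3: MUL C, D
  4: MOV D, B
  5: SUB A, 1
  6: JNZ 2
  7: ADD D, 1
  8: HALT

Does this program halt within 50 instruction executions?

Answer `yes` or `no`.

Step 1: PC=0 exec 'MOV A, 2'. After: A=2 B=0 C=0 D=0 ZF=0 PC=1
Step 2: PC=1 exec 'MOV B, 4'. After: A=2 B=4 C=0 D=0 ZF=0 PC=2
Step 3: PC=2 exec 'SUB D, D'. After: A=2 B=4 C=0 D=0 ZF=1 PC=3
Step 4: PC=3 exec 'MUL C, D'. After: A=2 B=4 C=0 D=0 ZF=1 PC=4
Step 5: PC=4 exec 'MOV D, B'. After: A=2 B=4 C=0 D=4 ZF=1 PC=5
Step 6: PC=5 exec 'SUB A, 1'. After: A=1 B=4 C=0 D=4 ZF=0 PC=6
Step 7: PC=6 exec 'JNZ 2'. After: A=1 B=4 C=0 D=4 ZF=0 PC=2
Step 8: PC=2 exec 'SUB D, D'. After: A=1 B=4 C=0 D=0 ZF=1 PC=3
Step 9: PC=3 exec 'MUL C, D'. After: A=1 B=4 C=0 D=0 ZF=1 PC=4
Step 10: PC=4 exec 'MOV D, B'. After: A=1 B=4 C=0 D=4 ZF=1 PC=5
Step 11: PC=5 exec 'SUB A, 1'. After: A=0 B=4 C=0 D=4 ZF=1 PC=6
Step 12: PC=6 exec 'JNZ 2'. After: A=0 B=4 C=0 D=4 ZF=1 PC=7
Step 13: PC=7 exec 'ADD D, 1'. After: A=0 B=4 C=0 D=5 ZF=0 PC=8
Step 14: PC=8 exec 'HALT'. After: A=0 B=4 C=0 D=5 ZF=0 PC=8 HALTED

Answer: yes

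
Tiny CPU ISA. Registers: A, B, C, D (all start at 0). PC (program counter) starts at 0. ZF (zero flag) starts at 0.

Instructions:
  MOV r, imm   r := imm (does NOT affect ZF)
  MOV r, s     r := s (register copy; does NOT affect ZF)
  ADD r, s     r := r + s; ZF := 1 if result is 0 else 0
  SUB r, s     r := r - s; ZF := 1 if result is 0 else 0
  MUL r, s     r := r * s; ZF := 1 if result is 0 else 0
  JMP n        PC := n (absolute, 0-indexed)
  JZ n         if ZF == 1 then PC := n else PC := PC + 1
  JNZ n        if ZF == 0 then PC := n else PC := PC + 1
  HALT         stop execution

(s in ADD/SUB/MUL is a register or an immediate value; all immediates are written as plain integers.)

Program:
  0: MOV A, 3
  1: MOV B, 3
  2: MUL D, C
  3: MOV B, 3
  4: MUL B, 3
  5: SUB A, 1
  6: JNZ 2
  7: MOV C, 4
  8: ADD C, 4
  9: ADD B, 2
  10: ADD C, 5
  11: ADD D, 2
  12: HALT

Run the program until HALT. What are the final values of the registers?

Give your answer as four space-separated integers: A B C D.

Step 1: PC=0 exec 'MOV A, 3'. After: A=3 B=0 C=0 D=0 ZF=0 PC=1
Step 2: PC=1 exec 'MOV B, 3'. After: A=3 B=3 C=0 D=0 ZF=0 PC=2
Step 3: PC=2 exec 'MUL D, C'. After: A=3 B=3 C=0 D=0 ZF=1 PC=3
Step 4: PC=3 exec 'MOV B, 3'. After: A=3 B=3 C=0 D=0 ZF=1 PC=4
Step 5: PC=4 exec 'MUL B, 3'. After: A=3 B=9 C=0 D=0 ZF=0 PC=5
Step 6: PC=5 exec 'SUB A, 1'. After: A=2 B=9 C=0 D=0 ZF=0 PC=6
Step 7: PC=6 exec 'JNZ 2'. After: A=2 B=9 C=0 D=0 ZF=0 PC=2
Step 8: PC=2 exec 'MUL D, C'. After: A=2 B=9 C=0 D=0 ZF=1 PC=3
Step 9: PC=3 exec 'MOV B, 3'. After: A=2 B=3 C=0 D=0 ZF=1 PC=4
Step 10: PC=4 exec 'MUL B, 3'. After: A=2 B=9 C=0 D=0 ZF=0 PC=5
Step 11: PC=5 exec 'SUB A, 1'. After: A=1 B=9 C=0 D=0 ZF=0 PC=6
Step 12: PC=6 exec 'JNZ 2'. After: A=1 B=9 C=0 D=0 ZF=0 PC=2
Step 13: PC=2 exec 'MUL D, C'. After: A=1 B=9 C=0 D=0 ZF=1 PC=3
Step 14: PC=3 exec 'MOV B, 3'. After: A=1 B=3 C=0 D=0 ZF=1 PC=4
Step 15: PC=4 exec 'MUL B, 3'. After: A=1 B=9 C=0 D=0 ZF=0 PC=5
Step 16: PC=5 exec 'SUB A, 1'. After: A=0 B=9 C=0 D=0 ZF=1 PC=6
Step 17: PC=6 exec 'JNZ 2'. After: A=0 B=9 C=0 D=0 ZF=1 PC=7
Step 18: PC=7 exec 'MOV C, 4'. After: A=0 B=9 C=4 D=0 ZF=1 PC=8
Step 19: PC=8 exec 'ADD C, 4'. After: A=0 B=9 C=8 D=0 ZF=0 PC=9
Step 20: PC=9 exec 'ADD B, 2'. After: A=0 B=11 C=8 D=0 ZF=0 PC=10
Step 21: PC=10 exec 'ADD C, 5'. After: A=0 B=11 C=13 D=0 ZF=0 PC=11
Step 22: PC=11 exec 'ADD D, 2'. After: A=0 B=11 C=13 D=2 ZF=0 PC=12
Step 23: PC=12 exec 'HALT'. After: A=0 B=11 C=13 D=2 ZF=0 PC=12 HALTED

Answer: 0 11 13 2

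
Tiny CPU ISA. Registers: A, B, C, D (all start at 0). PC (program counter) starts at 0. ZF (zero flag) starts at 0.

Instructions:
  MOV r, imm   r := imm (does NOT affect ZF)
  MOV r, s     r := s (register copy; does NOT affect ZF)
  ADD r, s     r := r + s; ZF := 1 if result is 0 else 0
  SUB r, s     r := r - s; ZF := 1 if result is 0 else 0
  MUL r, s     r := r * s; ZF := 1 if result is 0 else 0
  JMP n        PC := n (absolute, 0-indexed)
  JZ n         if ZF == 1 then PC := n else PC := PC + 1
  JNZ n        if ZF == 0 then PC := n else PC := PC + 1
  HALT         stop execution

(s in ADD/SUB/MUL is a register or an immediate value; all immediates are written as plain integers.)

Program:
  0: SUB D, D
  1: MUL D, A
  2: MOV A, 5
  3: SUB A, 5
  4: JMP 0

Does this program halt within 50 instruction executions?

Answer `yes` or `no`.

Answer: no

Derivation:
Step 1: PC=0 exec 'SUB D, D'. After: A=0 B=0 C=0 D=0 ZF=1 PC=1
Step 2: PC=1 exec 'MUL D, A'. After: A=0 B=0 C=0 D=0 ZF=1 PC=2
Step 3: PC=2 exec 'MOV A, 5'. After: A=5 B=0 C=0 D=0 ZF=1 PC=3
Step 4: PC=3 exec 'SUB A, 5'. After: A=0 B=0 C=0 D=0 ZF=1 PC=4
Step 5: PC=4 exec 'JMP 0'. After: A=0 B=0 C=0 D=0 ZF=1 PC=0
Step 6: PC=0 exec 'SUB D, D'. After: A=0 B=0 C=0 D=0 ZF=1 PC=1
State after step 6 equals state after step 1: the program is in a cycle of length 5 and will never halt.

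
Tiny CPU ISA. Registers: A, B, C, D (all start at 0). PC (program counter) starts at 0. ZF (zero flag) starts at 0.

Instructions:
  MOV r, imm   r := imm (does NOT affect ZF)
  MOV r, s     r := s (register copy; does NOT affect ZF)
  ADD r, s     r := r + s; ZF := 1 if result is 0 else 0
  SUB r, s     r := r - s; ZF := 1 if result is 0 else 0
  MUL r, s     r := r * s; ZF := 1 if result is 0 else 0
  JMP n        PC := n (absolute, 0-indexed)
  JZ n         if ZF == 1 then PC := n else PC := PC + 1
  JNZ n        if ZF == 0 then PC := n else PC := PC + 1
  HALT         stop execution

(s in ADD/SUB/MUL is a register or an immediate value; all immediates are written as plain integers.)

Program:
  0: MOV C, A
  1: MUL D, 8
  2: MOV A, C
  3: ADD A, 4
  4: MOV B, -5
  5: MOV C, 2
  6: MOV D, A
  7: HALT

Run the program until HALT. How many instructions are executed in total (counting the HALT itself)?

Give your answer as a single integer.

Answer: 8

Derivation:
Step 1: PC=0 exec 'MOV C, A'. After: A=0 B=0 C=0 D=0 ZF=0 PC=1
Step 2: PC=1 exec 'MUL D, 8'. After: A=0 B=0 C=0 D=0 ZF=1 PC=2
Step 3: PC=2 exec 'MOV A, C'. After: A=0 B=0 C=0 D=0 ZF=1 PC=3
Step 4: PC=3 exec 'ADD A, 4'. After: A=4 B=0 C=0 D=0 ZF=0 PC=4
Step 5: PC=4 exec 'MOV B, -5'. After: A=4 B=-5 C=0 D=0 ZF=0 PC=5
Step 6: PC=5 exec 'MOV C, 2'. After: A=4 B=-5 C=2 D=0 ZF=0 PC=6
Step 7: PC=6 exec 'MOV D, A'. After: A=4 B=-5 C=2 D=4 ZF=0 PC=7
Step 8: PC=7 exec 'HALT'. After: A=4 B=-5 C=2 D=4 ZF=0 PC=7 HALTED
Total instructions executed: 8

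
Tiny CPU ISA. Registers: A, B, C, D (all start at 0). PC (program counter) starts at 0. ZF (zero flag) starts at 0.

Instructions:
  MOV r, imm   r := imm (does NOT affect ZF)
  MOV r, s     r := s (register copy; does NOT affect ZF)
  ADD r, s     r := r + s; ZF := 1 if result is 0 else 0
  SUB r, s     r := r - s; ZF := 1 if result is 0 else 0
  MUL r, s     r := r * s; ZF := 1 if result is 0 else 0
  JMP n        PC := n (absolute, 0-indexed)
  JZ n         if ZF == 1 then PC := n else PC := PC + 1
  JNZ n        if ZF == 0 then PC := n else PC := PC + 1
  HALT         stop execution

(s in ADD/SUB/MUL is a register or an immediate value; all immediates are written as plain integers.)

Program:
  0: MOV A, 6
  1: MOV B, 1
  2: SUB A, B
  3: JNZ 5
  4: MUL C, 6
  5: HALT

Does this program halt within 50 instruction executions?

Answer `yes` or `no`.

Step 1: PC=0 exec 'MOV A, 6'. After: A=6 B=0 C=0 D=0 ZF=0 PC=1
Step 2: PC=1 exec 'MOV B, 1'. After: A=6 B=1 C=0 D=0 ZF=0 PC=2
Step 3: PC=2 exec 'SUB A, B'. After: A=5 B=1 C=0 D=0 ZF=0 PC=3
Step 4: PC=3 exec 'JNZ 5'. After: A=5 B=1 C=0 D=0 ZF=0 PC=5
Step 5: PC=5 exec 'HALT'. After: A=5 B=1 C=0 D=0 ZF=0 PC=5 HALTED

Answer: yes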